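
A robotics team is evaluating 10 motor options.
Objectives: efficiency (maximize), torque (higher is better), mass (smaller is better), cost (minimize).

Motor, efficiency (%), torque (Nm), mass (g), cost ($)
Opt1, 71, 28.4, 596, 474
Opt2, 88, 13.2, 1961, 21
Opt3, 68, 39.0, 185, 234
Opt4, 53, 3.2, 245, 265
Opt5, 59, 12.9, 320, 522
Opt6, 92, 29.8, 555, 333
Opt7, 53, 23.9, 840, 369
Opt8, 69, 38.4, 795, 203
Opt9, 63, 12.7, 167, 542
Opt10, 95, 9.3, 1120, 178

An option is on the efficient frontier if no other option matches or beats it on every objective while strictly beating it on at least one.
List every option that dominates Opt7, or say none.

Opt3: efficiency 68≥53, torque 39.0≥23.9, mass 185≤840, cost 234≤369 — dominates Opt7.
Opt6: efficiency 92≥53, torque 29.8≥23.9, mass 555≤840, cost 333≤369 — dominates Opt7.
Opt8: efficiency 69≥53, torque 38.4≥23.9, mass 795≤840, cost 203≤369 — dominates Opt7.
Others (Opt1, Opt2, Opt4, Opt5, Opt9, Opt10) are each worse than Opt7 on at least one objective.

Opt3, Opt6, Opt8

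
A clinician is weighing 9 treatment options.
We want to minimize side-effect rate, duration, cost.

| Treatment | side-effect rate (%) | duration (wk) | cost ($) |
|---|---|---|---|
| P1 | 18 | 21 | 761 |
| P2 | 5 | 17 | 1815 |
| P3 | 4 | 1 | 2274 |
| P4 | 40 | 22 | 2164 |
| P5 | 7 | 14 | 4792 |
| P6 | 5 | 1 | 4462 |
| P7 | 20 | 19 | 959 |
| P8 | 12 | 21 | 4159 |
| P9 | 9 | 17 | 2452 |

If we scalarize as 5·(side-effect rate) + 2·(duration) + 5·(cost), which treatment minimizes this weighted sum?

P1: 5·18 + 2·21 + 5·761 = 3937
P2: 5·5 + 2·17 + 5·1815 = 9134
P3: 5·4 + 2·1 + 5·2274 = 11392
P4: 5·40 + 2·22 + 5·2164 = 11064
P5: 5·7 + 2·14 + 5·4792 = 24023
P6: 5·5 + 2·1 + 5·4462 = 22337
P7: 5·20 + 2·19 + 5·959 = 4933
P8: 5·12 + 2·21 + 5·4159 = 20897
P9: 5·9 + 2·17 + 5·2452 = 12339
Lowest: P1 at 3937.

P1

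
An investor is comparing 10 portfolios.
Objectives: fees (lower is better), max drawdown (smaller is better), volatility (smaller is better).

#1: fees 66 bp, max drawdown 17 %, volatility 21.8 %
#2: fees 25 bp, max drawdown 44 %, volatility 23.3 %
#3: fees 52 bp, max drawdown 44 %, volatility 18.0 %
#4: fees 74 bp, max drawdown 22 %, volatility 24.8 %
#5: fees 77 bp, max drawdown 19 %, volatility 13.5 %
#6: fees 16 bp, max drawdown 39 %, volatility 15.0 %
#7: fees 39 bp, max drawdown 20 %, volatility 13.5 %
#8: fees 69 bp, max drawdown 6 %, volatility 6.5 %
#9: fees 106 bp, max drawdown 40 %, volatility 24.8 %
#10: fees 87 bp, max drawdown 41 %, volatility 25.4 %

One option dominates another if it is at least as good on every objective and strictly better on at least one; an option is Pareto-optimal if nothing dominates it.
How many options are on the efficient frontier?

4

#1: not dominated.
#2: dominated by #6 (fees 16≤25, max drawdown 39≤44, volatility 15.0≤23.3).
#3: dominated by #6 (fees 16≤52, max drawdown 39≤44, volatility 15.0≤18.0).
#4: dominated by #1 (fees 66≤74, max drawdown 17≤22, volatility 21.8≤24.8).
#5: dominated by #8 (fees 69≤77, max drawdown 6≤19, volatility 6.5≤13.5).
#6: not dominated (best fees).
#7: not dominated.
#8: not dominated (best max drawdown).
#9: dominated by #1 (fees 66≤106, max drawdown 17≤40, volatility 21.8≤24.8).
#10: dominated by #1 (fees 66≤87, max drawdown 17≤41, volatility 21.8≤25.4).
Pareto-optimal: #1, #6, #7, #8 → 4.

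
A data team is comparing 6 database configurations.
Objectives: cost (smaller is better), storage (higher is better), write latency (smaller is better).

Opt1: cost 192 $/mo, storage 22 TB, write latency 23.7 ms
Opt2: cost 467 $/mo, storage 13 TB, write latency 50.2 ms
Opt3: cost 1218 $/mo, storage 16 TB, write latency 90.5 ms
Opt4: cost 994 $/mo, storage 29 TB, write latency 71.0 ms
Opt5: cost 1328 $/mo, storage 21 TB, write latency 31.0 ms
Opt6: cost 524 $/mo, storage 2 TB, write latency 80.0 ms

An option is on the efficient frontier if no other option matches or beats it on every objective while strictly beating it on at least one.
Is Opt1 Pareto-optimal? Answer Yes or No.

Opt2: worse on cost (467 vs 192).
Opt3: worse on cost (1218 vs 192).
Opt4: worse on cost (994 vs 192).
Opt5: worse on cost (1328 vs 192).
Opt6: worse on cost (524 vs 192).
No option is at least as good as Opt1 on every objective and strictly better on one.

Yes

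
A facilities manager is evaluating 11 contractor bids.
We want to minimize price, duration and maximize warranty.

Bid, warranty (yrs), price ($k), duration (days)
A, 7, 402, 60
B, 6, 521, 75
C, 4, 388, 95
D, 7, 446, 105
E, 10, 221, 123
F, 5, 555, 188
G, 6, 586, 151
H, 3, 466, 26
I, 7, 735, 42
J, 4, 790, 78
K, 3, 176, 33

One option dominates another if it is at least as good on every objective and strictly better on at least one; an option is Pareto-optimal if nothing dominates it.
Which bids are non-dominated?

A, C, E, H, I, K

A: not dominated.
B: dominated by A (warranty 7≥6, price 402≤521, duration 60≤75).
C: not dominated.
D: dominated by A (warranty 7≥7, price 402≤446, duration 60≤105).
E: not dominated (best warranty).
F: dominated by A (warranty 7≥5, price 402≤555, duration 60≤188).
G: dominated by A (warranty 7≥6, price 402≤586, duration 60≤151).
H: not dominated (best duration).
I: not dominated.
J: dominated by A (warranty 7≥4, price 402≤790, duration 60≤78).
K: not dominated (best price).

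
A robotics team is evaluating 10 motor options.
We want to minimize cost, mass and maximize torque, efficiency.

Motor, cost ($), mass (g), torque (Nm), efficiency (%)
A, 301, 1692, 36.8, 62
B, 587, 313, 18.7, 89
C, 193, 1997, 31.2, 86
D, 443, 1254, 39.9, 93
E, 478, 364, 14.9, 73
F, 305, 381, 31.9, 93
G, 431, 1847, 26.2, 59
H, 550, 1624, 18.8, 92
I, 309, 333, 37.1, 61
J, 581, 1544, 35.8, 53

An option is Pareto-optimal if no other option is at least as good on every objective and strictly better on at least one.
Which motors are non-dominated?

A, B, C, D, E, F, I

A: not dominated.
B: not dominated (best mass).
C: not dominated (best cost).
D: not dominated (best torque).
E: not dominated.
F: not dominated.
G: dominated by A (cost 301≤431, mass 1692≤1847, torque 36.8≥26.2, efficiency 62≥59).
H: dominated by D (cost 443≤550, mass 1254≤1624, torque 39.9≥18.8, efficiency 93≥92).
I: not dominated.
J: dominated by D (cost 443≤581, mass 1254≤1544, torque 39.9≥35.8, efficiency 93≥53).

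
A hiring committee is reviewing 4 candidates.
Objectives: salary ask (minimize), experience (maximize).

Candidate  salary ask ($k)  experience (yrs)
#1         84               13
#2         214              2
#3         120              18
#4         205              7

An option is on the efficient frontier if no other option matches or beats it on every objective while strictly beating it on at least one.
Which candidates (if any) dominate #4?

#1, #3

#1: salary ask 84≤205, experience 13≥7 — dominates #4.
#3: salary ask 120≤205, experience 18≥7 — dominates #4.
Others (#2) are each worse than #4 on at least one objective.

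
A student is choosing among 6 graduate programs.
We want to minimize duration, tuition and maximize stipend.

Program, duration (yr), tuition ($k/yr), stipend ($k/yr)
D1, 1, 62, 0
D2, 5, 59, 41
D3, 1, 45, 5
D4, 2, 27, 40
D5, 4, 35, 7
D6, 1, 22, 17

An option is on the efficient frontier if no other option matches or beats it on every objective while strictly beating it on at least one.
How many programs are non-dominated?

D1: dominated by D3 (duration 1≤1, tuition 45≤62, stipend 5≥0).
D2: not dominated (best stipend).
D3: dominated by D6 (duration 1≤1, tuition 22≤45, stipend 17≥5).
D4: not dominated.
D5: dominated by D4 (duration 2≤4, tuition 27≤35, stipend 40≥7).
D6: not dominated (best tuition).
Pareto-optimal: D2, D4, D6 → 3.

3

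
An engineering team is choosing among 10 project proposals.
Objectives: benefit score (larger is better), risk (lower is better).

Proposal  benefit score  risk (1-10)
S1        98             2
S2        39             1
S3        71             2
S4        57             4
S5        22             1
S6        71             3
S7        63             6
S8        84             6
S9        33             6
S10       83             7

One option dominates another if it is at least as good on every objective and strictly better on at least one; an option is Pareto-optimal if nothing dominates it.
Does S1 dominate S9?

Yes

S1 vs S9: benefit score 98≥33, risk 2≤6 — S1 is at least as good on every objective with at least one strict improvement.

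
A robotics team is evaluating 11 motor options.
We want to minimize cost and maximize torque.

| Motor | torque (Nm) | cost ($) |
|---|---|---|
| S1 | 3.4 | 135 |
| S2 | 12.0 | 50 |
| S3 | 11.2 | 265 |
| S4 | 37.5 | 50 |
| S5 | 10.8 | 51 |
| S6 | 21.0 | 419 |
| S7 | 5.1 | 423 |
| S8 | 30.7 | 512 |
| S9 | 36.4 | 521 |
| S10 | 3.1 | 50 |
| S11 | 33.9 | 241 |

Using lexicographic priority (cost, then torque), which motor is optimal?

First minimize cost: best is 50, kept {S2, S4, S10}.
Then maximize torque: best is 37.5, kept {S4}.

S4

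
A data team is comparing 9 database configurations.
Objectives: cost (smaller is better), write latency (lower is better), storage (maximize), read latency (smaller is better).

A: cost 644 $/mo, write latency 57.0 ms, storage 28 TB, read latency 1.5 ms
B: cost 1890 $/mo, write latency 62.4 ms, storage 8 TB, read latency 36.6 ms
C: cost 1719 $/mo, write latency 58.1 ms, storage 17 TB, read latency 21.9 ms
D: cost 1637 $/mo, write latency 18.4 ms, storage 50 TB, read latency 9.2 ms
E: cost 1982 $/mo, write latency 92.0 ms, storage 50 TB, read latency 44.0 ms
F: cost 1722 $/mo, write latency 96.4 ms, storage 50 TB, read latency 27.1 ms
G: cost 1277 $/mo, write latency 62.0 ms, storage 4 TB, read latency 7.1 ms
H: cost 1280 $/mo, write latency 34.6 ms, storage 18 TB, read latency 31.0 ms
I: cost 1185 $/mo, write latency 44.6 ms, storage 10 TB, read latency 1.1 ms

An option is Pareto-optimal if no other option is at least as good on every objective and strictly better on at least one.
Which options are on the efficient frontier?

A: not dominated (best cost).
B: dominated by A (cost 644≤1890, write latency 57.0≤62.4, storage 28≥8, read latency 1.5≤36.6).
C: dominated by A (cost 644≤1719, write latency 57.0≤58.1, storage 28≥17, read latency 1.5≤21.9).
D: not dominated (best write latency).
E: dominated by D (cost 1637≤1982, write latency 18.4≤92.0, storage 50≥50, read latency 9.2≤44.0).
F: dominated by D (cost 1637≤1722, write latency 18.4≤96.4, storage 50≥50, read latency 9.2≤27.1).
G: dominated by A (cost 644≤1277, write latency 57.0≤62.0, storage 28≥4, read latency 1.5≤7.1).
H: not dominated.
I: not dominated (best read latency).

A, D, H, I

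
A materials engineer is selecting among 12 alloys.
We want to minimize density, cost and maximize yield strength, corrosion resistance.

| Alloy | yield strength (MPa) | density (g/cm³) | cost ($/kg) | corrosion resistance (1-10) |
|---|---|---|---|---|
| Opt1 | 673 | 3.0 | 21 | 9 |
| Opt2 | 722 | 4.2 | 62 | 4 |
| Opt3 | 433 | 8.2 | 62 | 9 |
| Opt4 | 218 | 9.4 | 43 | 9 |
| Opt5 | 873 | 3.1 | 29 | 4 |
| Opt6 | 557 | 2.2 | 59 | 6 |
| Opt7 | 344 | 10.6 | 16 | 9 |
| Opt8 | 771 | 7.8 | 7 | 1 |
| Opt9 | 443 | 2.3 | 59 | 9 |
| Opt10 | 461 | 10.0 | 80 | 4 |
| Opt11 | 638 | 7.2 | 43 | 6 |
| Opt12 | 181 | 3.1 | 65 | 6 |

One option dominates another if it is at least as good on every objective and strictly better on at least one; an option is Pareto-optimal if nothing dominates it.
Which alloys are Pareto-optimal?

Opt1: not dominated.
Opt2: dominated by Opt5 (yield strength 873≥722, density 3.1≤4.2, cost 29≤62, corrosion resistance 4≥4).
Opt3: dominated by Opt1 (yield strength 673≥433, density 3.0≤8.2, cost 21≤62, corrosion resistance 9≥9).
Opt4: dominated by Opt1 (yield strength 673≥218, density 3.0≤9.4, cost 21≤43, corrosion resistance 9≥9).
Opt5: not dominated (best yield strength).
Opt6: not dominated (best density).
Opt7: not dominated.
Opt8: not dominated (best cost).
Opt9: not dominated.
Opt10: dominated by Opt1 (yield strength 673≥461, density 3.0≤10.0, cost 21≤80, corrosion resistance 9≥4).
Opt11: dominated by Opt1 (yield strength 673≥638, density 3.0≤7.2, cost 21≤43, corrosion resistance 9≥6).
Opt12: dominated by Opt1 (yield strength 673≥181, density 3.0≤3.1, cost 21≤65, corrosion resistance 9≥6).

Opt1, Opt5, Opt6, Opt7, Opt8, Opt9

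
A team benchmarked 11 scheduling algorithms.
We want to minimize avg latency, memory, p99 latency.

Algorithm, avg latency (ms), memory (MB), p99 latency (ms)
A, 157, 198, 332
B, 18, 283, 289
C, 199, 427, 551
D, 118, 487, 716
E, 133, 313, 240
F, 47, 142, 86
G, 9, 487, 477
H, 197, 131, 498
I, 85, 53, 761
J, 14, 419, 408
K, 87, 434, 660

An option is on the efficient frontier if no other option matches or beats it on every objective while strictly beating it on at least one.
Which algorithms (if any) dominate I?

A: worse on avg latency (157 vs 85).
B: worse on memory (283 vs 53).
C: worse on avg latency (199 vs 85).
D: worse on avg latency (118 vs 85).
E: worse on avg latency (133 vs 85).
F: worse on memory (142 vs 53).
G: worse on memory (487 vs 53).
H: worse on avg latency (197 vs 85).
J: worse on memory (419 vs 53).
K: worse on avg latency (87 vs 85).
No option dominates I.

none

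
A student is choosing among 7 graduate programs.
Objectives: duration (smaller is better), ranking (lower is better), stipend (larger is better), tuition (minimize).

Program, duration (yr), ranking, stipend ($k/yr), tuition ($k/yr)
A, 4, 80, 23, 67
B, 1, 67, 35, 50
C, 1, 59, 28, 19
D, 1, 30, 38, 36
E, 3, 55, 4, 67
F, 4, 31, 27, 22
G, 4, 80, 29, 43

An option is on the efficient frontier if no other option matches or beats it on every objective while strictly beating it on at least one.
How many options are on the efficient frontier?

3

A: dominated by B (duration 1≤4, ranking 67≤80, stipend 35≥23, tuition 50≤67).
B: dominated by D (duration 1≤1, ranking 30≤67, stipend 38≥35, tuition 36≤50).
C: not dominated (best tuition).
D: not dominated (best ranking).
E: dominated by D (duration 1≤3, ranking 30≤55, stipend 38≥4, tuition 36≤67).
F: not dominated.
G: dominated by D (duration 1≤4, ranking 30≤80, stipend 38≥29, tuition 36≤43).
Pareto-optimal: C, D, F → 3.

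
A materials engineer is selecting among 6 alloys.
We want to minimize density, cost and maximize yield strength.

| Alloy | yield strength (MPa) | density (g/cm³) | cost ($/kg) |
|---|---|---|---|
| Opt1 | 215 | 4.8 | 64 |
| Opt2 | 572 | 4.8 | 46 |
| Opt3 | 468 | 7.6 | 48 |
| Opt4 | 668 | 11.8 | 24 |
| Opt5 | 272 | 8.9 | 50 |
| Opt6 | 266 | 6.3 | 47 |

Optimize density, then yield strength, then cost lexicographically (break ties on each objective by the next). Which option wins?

First minimize density: best is 4.8, kept {Opt1, Opt2}.
Then maximize yield strength: best is 572, kept {Opt2}.

Opt2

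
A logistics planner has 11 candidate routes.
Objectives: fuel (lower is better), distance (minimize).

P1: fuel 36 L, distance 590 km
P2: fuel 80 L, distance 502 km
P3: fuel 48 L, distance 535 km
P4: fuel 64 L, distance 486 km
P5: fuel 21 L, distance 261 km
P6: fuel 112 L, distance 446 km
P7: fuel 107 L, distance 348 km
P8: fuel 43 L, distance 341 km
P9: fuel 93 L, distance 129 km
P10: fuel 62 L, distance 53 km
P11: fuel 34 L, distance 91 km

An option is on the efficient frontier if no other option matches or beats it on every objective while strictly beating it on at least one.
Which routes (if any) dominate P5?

P1: worse on fuel (36 vs 21).
P2: worse on fuel (80 vs 21).
P3: worse on fuel (48 vs 21).
P4: worse on fuel (64 vs 21).
P6: worse on fuel (112 vs 21).
P7: worse on fuel (107 vs 21).
P8: worse on fuel (43 vs 21).
P9: worse on fuel (93 vs 21).
P10: worse on fuel (62 vs 21).
P11: worse on fuel (34 vs 21).
No option dominates P5.

none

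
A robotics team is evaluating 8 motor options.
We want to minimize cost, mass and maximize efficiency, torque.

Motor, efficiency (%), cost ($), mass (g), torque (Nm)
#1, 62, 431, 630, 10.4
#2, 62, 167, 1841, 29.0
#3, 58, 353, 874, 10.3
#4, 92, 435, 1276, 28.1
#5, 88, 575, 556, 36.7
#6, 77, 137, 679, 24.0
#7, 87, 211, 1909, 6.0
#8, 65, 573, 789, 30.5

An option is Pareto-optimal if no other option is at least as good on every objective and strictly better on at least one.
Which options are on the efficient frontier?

#1: not dominated.
#2: not dominated.
#3: dominated by #6 (efficiency 77≥58, cost 137≤353, mass 679≤874, torque 24.0≥10.3).
#4: not dominated (best efficiency).
#5: not dominated (best mass).
#6: not dominated (best cost).
#7: not dominated.
#8: not dominated.

#1, #2, #4, #5, #6, #7, #8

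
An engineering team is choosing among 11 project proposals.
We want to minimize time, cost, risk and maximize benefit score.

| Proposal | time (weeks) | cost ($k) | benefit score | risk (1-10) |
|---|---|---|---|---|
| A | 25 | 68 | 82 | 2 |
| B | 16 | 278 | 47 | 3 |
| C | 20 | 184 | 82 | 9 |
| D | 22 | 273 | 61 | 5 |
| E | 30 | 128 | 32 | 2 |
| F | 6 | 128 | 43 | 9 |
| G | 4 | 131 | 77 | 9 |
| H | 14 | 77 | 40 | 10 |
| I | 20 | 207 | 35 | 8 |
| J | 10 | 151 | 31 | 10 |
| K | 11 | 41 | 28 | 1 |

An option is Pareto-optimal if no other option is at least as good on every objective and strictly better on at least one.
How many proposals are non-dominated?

A: not dominated.
B: not dominated.
C: not dominated.
D: not dominated.
E: dominated by A (time 25≤30, cost 68≤128, benefit score 82≥32, risk 2≤2).
F: not dominated.
G: not dominated (best time).
H: not dominated.
I: not dominated.
J: dominated by F (time 6≤10, cost 128≤151, benefit score 43≥31, risk 9≤10).
K: not dominated (best cost).
Pareto-optimal: A, B, C, D, F, G, H, I, K → 9.

9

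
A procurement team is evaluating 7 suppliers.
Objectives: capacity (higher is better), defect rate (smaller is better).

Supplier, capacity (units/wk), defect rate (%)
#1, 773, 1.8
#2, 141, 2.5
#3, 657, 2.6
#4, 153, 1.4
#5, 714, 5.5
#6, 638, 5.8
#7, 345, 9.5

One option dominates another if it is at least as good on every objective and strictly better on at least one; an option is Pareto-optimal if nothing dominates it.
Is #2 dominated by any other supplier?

#1 vs #2: capacity 773≥141, defect rate 1.8≤2.5 — #1 is at least as good on every objective and strictly better on at least one, so #1 dominates #2.

Yes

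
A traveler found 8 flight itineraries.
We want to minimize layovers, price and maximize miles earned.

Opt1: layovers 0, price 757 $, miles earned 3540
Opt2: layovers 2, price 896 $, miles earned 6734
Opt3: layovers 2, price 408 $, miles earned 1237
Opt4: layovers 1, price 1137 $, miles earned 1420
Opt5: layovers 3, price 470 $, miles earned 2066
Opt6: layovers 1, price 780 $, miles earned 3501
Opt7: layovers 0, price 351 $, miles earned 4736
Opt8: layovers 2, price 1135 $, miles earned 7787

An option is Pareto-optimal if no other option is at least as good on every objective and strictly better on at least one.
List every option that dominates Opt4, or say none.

Opt1: layovers 0≤1, price 757≤1137, miles earned 3540≥1420 — dominates Opt4.
Opt6: layovers 1≤1, price 780≤1137, miles earned 3501≥1420 — dominates Opt4.
Opt7: layovers 0≤1, price 351≤1137, miles earned 4736≥1420 — dominates Opt4.
Others (Opt2, Opt3, Opt5, Opt8) are each worse than Opt4 on at least one objective.

Opt1, Opt6, Opt7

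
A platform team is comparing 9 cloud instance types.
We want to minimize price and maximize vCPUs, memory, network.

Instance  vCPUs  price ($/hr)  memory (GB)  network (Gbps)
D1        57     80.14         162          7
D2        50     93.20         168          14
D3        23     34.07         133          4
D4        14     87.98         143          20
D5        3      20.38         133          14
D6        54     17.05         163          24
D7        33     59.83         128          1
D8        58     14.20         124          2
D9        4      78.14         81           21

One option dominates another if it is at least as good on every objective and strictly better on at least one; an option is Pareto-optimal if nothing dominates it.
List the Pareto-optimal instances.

D1: not dominated.
D2: not dominated (best memory).
D3: dominated by D6 (vCPUs 54≥23, price 17.05≤34.07, memory 163≥133, network 24≥4).
D4: dominated by D6 (vCPUs 54≥14, price 17.05≤87.98, memory 163≥143, network 24≥20).
D5: dominated by D6 (vCPUs 54≥3, price 17.05≤20.38, memory 163≥133, network 24≥14).
D6: not dominated (best network).
D7: dominated by D6 (vCPUs 54≥33, price 17.05≤59.83, memory 163≥128, network 24≥1).
D8: not dominated (best vCPUs).
D9: dominated by D6 (vCPUs 54≥4, price 17.05≤78.14, memory 163≥81, network 24≥21).

D1, D2, D6, D8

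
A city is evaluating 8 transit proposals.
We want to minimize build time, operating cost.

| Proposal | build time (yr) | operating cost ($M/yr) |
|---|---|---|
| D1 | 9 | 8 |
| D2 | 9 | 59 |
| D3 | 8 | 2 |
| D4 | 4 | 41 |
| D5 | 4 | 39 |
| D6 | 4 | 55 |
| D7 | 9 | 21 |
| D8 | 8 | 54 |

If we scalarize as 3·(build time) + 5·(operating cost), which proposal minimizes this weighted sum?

D1: 3·9 + 5·8 = 67
D2: 3·9 + 5·59 = 322
D3: 3·8 + 5·2 = 34
D4: 3·4 + 5·41 = 217
D5: 3·4 + 5·39 = 207
D6: 3·4 + 5·55 = 287
D7: 3·9 + 5·21 = 132
D8: 3·8 + 5·54 = 294
Lowest: D3 at 34.

D3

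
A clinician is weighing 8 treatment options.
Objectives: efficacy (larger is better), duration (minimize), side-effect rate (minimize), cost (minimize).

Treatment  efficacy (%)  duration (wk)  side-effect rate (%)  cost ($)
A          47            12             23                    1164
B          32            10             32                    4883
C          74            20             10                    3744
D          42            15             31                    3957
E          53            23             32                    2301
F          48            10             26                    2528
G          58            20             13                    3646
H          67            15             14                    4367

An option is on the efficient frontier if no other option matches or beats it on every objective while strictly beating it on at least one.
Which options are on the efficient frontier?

A, C, E, F, G, H

A: not dominated (best cost).
B: dominated by F (efficacy 48≥32, duration 10≤10, side-effect rate 26≤32, cost 2528≤4883).
C: not dominated (best efficacy).
D: dominated by A (efficacy 47≥42, duration 12≤15, side-effect rate 23≤31, cost 1164≤3957).
E: not dominated.
F: not dominated.
G: not dominated.
H: not dominated.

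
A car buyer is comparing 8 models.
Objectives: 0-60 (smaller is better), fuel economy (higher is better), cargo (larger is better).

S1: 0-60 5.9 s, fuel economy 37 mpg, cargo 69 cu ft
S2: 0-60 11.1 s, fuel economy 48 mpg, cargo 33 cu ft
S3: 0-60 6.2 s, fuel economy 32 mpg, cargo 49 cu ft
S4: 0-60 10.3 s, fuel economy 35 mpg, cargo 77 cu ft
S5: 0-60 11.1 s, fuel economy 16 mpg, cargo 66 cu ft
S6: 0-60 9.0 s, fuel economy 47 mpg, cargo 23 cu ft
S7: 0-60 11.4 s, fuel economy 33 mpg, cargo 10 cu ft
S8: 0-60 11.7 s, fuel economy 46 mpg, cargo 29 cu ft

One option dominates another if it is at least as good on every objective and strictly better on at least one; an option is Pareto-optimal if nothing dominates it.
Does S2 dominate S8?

S2 vs S8: 0-60 11.1≤11.7, fuel economy 48≥46, cargo 33≥29 — S2 is at least as good on every objective with at least one strict improvement.

Yes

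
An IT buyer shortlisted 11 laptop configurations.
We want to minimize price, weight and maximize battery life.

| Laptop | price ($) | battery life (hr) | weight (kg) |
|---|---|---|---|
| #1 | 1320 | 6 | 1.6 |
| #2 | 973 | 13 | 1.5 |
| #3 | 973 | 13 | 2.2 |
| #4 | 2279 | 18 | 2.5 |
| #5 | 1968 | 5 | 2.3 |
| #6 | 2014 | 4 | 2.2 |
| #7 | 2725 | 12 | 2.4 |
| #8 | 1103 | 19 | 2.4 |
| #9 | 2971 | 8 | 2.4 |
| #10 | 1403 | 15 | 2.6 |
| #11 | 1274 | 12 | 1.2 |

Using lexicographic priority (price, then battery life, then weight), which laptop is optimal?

First minimize price: best is 973, kept {#2, #3}.
Then maximize battery life: best is 13, kept {#2, #3}.
Then minimize weight: best is 1.5, kept {#2}.

#2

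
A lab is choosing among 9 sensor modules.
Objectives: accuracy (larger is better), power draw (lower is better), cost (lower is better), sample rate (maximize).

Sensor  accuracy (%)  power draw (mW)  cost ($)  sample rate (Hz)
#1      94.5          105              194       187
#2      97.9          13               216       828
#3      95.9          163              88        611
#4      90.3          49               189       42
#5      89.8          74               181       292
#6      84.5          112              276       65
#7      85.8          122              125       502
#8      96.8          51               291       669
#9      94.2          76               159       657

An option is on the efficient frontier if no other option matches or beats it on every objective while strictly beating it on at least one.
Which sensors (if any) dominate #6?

#1: accuracy 94.5≥84.5, power draw 105≤112, cost 194≤276, sample rate 187≥65 — dominates #6.
#2: accuracy 97.9≥84.5, power draw 13≤112, cost 216≤276, sample rate 828≥65 — dominates #6.
#5: accuracy 89.8≥84.5, power draw 74≤112, cost 181≤276, sample rate 292≥65 — dominates #6.
#9: accuracy 94.2≥84.5, power draw 76≤112, cost 159≤276, sample rate 657≥65 — dominates #6.
Others (#3, #4, #7, #8) are each worse than #6 on at least one objective.

#1, #2, #5, #9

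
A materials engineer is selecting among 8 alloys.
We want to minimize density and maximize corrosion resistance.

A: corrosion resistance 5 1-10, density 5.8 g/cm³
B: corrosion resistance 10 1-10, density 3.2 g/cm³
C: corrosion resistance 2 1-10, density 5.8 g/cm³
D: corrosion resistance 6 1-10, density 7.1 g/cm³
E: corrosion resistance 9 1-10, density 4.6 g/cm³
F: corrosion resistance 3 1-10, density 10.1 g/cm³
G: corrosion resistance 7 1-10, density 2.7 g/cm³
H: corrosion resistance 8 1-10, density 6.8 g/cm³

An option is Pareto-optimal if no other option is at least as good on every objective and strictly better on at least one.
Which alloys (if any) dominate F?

A, B, D, E, G, H

A: corrosion resistance 5≥3, density 5.8≤10.1 — dominates F.
B: corrosion resistance 10≥3, density 3.2≤10.1 — dominates F.
D: corrosion resistance 6≥3, density 7.1≤10.1 — dominates F.
E: corrosion resistance 9≥3, density 4.6≤10.1 — dominates F.
G: corrosion resistance 7≥3, density 2.7≤10.1 — dominates F.
H: corrosion resistance 8≥3, density 6.8≤10.1 — dominates F.
Others (C) are each worse than F on at least one objective.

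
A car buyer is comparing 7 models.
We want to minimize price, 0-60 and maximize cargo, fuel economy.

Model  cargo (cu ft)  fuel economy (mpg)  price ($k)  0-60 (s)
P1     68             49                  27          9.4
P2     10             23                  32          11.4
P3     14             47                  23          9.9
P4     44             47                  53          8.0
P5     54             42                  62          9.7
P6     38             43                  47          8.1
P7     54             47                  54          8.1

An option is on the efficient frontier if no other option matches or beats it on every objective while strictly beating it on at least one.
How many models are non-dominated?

5

P1: not dominated (best cargo).
P2: dominated by P1 (cargo 68≥10, fuel economy 49≥23, price 27≤32, 0-60 9.4≤11.4).
P3: not dominated (best price).
P4: not dominated (best 0-60).
P5: dominated by P1 (cargo 68≥54, fuel economy 49≥42, price 27≤62, 0-60 9.4≤9.7).
P6: not dominated.
P7: not dominated.
Pareto-optimal: P1, P3, P4, P6, P7 → 5.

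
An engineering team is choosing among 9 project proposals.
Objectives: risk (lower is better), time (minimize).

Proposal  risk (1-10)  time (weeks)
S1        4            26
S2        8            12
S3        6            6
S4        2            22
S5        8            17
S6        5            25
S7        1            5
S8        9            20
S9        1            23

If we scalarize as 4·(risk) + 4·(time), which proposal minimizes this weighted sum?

S1: 4·4 + 4·26 = 120
S2: 4·8 + 4·12 = 80
S3: 4·6 + 4·6 = 48
S4: 4·2 + 4·22 = 96
S5: 4·8 + 4·17 = 100
S6: 4·5 + 4·25 = 120
S7: 4·1 + 4·5 = 24
S8: 4·9 + 4·20 = 116
S9: 4·1 + 4·23 = 96
Lowest: S7 at 24.

S7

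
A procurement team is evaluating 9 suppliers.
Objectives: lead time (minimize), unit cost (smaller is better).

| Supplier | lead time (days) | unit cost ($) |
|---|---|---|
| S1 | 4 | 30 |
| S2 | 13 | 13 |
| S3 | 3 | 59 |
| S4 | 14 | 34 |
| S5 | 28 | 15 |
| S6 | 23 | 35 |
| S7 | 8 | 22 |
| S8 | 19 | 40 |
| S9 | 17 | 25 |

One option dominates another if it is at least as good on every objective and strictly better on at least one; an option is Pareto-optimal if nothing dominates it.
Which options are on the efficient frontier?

S1, S2, S3, S7

S1: not dominated.
S2: not dominated (best unit cost).
S3: not dominated (best lead time).
S4: dominated by S1 (lead time 4≤14, unit cost 30≤34).
S5: dominated by S2 (lead time 13≤28, unit cost 13≤15).
S6: dominated by S1 (lead time 4≤23, unit cost 30≤35).
S7: not dominated.
S8: dominated by S1 (lead time 4≤19, unit cost 30≤40).
S9: dominated by S2 (lead time 13≤17, unit cost 13≤25).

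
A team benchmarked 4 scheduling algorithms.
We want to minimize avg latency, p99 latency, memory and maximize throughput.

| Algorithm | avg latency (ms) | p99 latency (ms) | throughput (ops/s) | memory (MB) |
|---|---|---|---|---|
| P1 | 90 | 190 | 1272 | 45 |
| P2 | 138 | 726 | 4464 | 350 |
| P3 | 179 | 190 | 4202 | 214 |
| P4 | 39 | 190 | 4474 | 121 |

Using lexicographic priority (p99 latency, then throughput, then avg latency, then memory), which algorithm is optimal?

P4

First minimize p99 latency: best is 190, kept {P1, P3, P4}.
Then maximize throughput: best is 4474, kept {P4}.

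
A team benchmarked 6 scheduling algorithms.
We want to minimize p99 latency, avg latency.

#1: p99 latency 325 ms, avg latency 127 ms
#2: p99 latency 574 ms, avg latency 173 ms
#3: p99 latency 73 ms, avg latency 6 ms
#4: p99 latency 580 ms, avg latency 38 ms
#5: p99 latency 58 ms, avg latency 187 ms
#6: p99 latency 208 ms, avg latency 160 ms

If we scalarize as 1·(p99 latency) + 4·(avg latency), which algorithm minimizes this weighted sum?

#1: 1·325 + 4·127 = 833
#2: 1·574 + 4·173 = 1266
#3: 1·73 + 4·6 = 97
#4: 1·580 + 4·38 = 732
#5: 1·58 + 4·187 = 806
#6: 1·208 + 4·160 = 848
Lowest: #3 at 97.

#3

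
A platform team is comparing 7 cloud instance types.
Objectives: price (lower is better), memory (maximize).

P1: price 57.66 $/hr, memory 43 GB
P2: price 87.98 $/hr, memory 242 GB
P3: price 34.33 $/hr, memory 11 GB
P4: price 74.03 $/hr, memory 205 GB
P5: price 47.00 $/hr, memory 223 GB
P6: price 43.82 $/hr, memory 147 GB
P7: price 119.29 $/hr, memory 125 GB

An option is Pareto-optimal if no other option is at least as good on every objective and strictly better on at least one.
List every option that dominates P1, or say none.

P5, P6

P5: price 47.00≤57.66, memory 223≥43 — dominates P1.
P6: price 43.82≤57.66, memory 147≥43 — dominates P1.
Others (P2, P3, P4, P7) are each worse than P1 on at least one objective.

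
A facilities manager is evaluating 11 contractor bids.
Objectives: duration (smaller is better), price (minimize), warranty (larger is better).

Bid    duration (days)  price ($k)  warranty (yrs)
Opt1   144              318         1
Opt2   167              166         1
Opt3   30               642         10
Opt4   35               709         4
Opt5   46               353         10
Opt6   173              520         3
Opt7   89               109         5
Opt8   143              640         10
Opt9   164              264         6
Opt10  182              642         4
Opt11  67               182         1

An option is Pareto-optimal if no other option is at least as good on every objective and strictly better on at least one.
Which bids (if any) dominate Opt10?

Opt3, Opt5, Opt7, Opt8, Opt9

Opt3: duration 30≤182, price 642≤642, warranty 10≥4 — dominates Opt10.
Opt5: duration 46≤182, price 353≤642, warranty 10≥4 — dominates Opt10.
Opt7: duration 89≤182, price 109≤642, warranty 5≥4 — dominates Opt10.
Opt8: duration 143≤182, price 640≤642, warranty 10≥4 — dominates Opt10.
Opt9: duration 164≤182, price 264≤642, warranty 6≥4 — dominates Opt10.
Others (Opt1, Opt2, Opt4, Opt6, Opt11) are each worse than Opt10 on at least one objective.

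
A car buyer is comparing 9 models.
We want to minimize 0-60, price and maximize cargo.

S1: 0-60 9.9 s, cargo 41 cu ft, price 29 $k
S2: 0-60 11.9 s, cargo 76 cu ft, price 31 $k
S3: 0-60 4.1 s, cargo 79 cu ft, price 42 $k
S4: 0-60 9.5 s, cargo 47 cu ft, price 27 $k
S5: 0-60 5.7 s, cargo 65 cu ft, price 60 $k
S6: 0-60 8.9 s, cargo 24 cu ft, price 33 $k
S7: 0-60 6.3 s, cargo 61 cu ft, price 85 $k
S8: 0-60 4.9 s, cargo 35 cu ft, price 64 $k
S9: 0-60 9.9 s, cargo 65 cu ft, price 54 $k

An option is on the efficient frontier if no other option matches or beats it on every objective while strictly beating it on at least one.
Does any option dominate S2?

S1: worse on cargo (41 vs 76).
S3: worse on price (42 vs 31).
S4: worse on cargo (47 vs 76).
S5: worse on cargo (65 vs 76).
S6: worse on cargo (24 vs 76).
S7: worse on cargo (61 vs 76).
S8: worse on cargo (35 vs 76).
S9: worse on cargo (65 vs 76).
No option is at least as good as S2 on every objective and strictly better on one.

No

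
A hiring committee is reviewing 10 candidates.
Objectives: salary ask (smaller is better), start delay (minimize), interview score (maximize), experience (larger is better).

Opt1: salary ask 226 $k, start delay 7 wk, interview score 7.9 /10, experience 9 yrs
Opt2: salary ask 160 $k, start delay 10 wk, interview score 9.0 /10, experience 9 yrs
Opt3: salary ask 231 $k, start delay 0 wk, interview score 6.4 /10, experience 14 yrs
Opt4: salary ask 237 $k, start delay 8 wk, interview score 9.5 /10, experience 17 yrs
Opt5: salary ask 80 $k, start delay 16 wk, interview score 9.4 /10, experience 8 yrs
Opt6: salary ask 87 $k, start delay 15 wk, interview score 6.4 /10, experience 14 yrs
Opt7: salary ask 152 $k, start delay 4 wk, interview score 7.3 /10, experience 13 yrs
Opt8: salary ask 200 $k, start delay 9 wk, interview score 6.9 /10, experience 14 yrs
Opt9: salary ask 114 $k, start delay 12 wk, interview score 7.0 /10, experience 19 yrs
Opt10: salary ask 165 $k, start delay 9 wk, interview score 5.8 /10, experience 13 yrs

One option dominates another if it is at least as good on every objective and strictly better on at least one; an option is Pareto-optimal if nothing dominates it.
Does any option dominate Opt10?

Opt7 vs Opt10: salary ask 152≤165, start delay 4≤9, interview score 7.3≥5.8, experience 13≥13 — Opt7 is at least as good on every objective and strictly better on at least one, so Opt7 dominates Opt10.

Yes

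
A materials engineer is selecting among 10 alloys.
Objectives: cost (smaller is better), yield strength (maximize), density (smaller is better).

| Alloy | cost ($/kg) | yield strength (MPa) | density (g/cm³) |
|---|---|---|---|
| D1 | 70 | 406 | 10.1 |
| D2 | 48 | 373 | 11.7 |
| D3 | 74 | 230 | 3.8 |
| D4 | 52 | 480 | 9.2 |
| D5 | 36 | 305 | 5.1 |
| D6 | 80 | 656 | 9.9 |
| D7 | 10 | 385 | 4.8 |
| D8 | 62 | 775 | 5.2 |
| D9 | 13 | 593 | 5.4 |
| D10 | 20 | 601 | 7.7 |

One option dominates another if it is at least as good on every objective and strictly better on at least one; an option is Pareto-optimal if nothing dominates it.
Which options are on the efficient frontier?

D1: dominated by D4 (cost 52≤70, yield strength 480≥406, density 9.2≤10.1).
D2: dominated by D7 (cost 10≤48, yield strength 385≥373, density 4.8≤11.7).
D3: not dominated (best density).
D4: dominated by D9 (cost 13≤52, yield strength 593≥480, density 5.4≤9.2).
D5: dominated by D7 (cost 10≤36, yield strength 385≥305, density 4.8≤5.1).
D6: dominated by D8 (cost 62≤80, yield strength 775≥656, density 5.2≤9.9).
D7: not dominated (best cost).
D8: not dominated (best yield strength).
D9: not dominated.
D10: not dominated.

D3, D7, D8, D9, D10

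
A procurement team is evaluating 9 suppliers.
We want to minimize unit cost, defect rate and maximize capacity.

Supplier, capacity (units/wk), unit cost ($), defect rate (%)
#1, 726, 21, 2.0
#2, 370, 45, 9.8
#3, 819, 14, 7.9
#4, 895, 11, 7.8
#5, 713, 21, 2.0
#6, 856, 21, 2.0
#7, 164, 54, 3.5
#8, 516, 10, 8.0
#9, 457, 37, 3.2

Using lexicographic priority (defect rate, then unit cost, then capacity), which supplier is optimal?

#6

First minimize defect rate: best is 2.0, kept {#1, #5, #6}.
Then minimize unit cost: best is 21, kept {#1, #5, #6}.
Then maximize capacity: best is 856, kept {#6}.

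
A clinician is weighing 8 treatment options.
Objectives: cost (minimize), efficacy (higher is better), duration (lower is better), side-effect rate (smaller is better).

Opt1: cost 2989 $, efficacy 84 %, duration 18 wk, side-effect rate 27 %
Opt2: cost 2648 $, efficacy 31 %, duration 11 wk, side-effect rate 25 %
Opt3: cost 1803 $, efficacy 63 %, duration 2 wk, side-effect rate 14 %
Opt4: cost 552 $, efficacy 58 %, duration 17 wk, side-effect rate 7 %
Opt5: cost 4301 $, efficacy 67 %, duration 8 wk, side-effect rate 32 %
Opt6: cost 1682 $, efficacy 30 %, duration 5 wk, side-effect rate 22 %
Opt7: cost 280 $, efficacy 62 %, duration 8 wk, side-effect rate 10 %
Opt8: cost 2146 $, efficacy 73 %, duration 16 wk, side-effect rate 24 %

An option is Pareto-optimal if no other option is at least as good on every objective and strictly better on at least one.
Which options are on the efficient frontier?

Opt1: not dominated (best efficacy).
Opt2: dominated by Opt3 (cost 1803≤2648, efficacy 63≥31, duration 2≤11, side-effect rate 14≤25).
Opt3: not dominated (best duration).
Opt4: not dominated (best side-effect rate).
Opt5: not dominated.
Opt6: not dominated.
Opt7: not dominated (best cost).
Opt8: not dominated.

Opt1, Opt3, Opt4, Opt5, Opt6, Opt7, Opt8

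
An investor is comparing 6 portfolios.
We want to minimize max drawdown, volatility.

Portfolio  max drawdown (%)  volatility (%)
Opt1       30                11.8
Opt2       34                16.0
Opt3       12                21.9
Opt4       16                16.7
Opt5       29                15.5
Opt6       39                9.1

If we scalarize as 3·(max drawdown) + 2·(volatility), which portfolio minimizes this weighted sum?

Opt1: 3·30 + 2·11.8 = 113.6
Opt2: 3·34 + 2·16.0 = 134.0
Opt3: 3·12 + 2·21.9 = 79.8
Opt4: 3·16 + 2·16.7 = 81.4
Opt5: 3·29 + 2·15.5 = 118.0
Opt6: 3·39 + 2·9.1 = 135.2
Lowest: Opt3 at 79.8.

Opt3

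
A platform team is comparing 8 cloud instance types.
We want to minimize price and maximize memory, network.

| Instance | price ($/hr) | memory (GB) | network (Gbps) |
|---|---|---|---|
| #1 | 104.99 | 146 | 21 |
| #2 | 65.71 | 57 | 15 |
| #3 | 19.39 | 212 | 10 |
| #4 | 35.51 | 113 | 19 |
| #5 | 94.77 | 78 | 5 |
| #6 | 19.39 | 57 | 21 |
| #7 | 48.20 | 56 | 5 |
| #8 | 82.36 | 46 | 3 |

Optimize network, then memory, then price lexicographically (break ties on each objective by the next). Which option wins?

#1

First maximize network: best is 21, kept {#1, #6}.
Then maximize memory: best is 146, kept {#1}.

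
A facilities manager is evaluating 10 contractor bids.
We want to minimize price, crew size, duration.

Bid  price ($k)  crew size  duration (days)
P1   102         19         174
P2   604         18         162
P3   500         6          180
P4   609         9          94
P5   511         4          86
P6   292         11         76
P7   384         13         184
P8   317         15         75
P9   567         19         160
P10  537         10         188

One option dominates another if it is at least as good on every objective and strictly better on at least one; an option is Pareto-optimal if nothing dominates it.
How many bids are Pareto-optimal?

P1: not dominated (best price).
P2: dominated by P5 (price 511≤604, crew size 4≤18, duration 86≤162).
P3: not dominated.
P4: dominated by P5 (price 511≤609, crew size 4≤9, duration 86≤94).
P5: not dominated (best crew size).
P6: not dominated.
P7: dominated by P6 (price 292≤384, crew size 11≤13, duration 76≤184).
P8: not dominated (best duration).
P9: dominated by P5 (price 511≤567, crew size 4≤19, duration 86≤160).
P10: dominated by P3 (price 500≤537, crew size 6≤10, duration 180≤188).
Pareto-optimal: P1, P3, P5, P6, P8 → 5.

5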